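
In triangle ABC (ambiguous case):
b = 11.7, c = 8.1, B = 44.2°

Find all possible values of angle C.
b/sin(B) = c/sin(C)  ⇒  sin(C) = c·sin(B)/b = 8.1·sin(44.2°)/11.7
sin(44.2°) ≈ 0.697165
sin(C) ≈ 8.1·0.697165/11.7 ≈ 5.64704/11.7 ≈ 0.482653
Candidate 1: C₁ = arcsin(0.482653) ≈ 28.8588°  →  A = 180° − 44.2° − 28.8588° ≈ 106.941° > 0, valid
Candidate 2: C₂ = 180° − C₁ ≈ 151.141°  →  A = 180° − 44.2° − 151.141° ≈ -15.3412° ≤ 0, not a valid triangle

C = 28.86° (one solution)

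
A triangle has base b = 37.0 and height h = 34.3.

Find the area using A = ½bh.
A = ½·b·h = ½·37.0·34.3 = ½·1269.1 = 634.55

Area = 634.55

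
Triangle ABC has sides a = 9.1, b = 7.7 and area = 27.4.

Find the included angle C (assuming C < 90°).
Area = ½·a·b·sin(C)  ⇒  sin(C) = 2·Area/(a·b) = 2·27.4/(9.1·7.7) = 54.8/70.07 ≈ 0.782075
C = arcsin(0.782075) ≈ 51.451° (taking the acute solution since C < 90°)

C = 51.45°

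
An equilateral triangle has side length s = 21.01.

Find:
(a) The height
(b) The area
(a) The height splits the triangle into two 30-60-90 halves: h = s·√3/2 = 21.01·1.73205/2 ≈ 36.3904/2 ≈ 18.1952
(b) Area = (√3/4)·s² = (√3/4)·21.01² = (√3/4)·441.4201 ≈ 0.433013·441.4201 ≈ 191.141

Height = 18.2, Area = 191.1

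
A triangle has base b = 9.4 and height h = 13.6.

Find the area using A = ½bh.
A = ½·b·h = ½·9.4·13.6 = ½·127.84 = 63.92

Area = 63.92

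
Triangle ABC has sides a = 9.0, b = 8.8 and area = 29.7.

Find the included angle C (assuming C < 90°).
Area = ½·a·b·sin(C)  ⇒  sin(C) = 2·Area/(a·b) = 2·29.7/(9.0·8.8) = 59.4/79.2 ≈ 0.75
C = arcsin(0.75) ≈ 48.5904° (taking the acute solution since C < 90°)

C = 48.59°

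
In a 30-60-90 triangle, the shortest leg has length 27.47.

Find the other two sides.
In a 30-60-90 triangle the sides are in ratio 1 : √3 : 2 (short leg : long leg : hypotenuse).
Long leg = 27.47·√3 ≈ 27.47·1.73205 ≈ 47.5794
Hypotenuse = 2·27.47 = 54.94

Long leg = 27.47√3 = 47.58, Hypotenuse = 54.94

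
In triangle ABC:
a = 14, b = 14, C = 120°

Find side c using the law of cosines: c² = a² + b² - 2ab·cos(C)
c² = 14² + 14² − 2·14·14·cos(120°)
cos(120°) ≈ -0.5
c² ≈ 196 + 196 − 392·(-0.5) ≈ 392 + 196 ≈ 588
c ≈ √588 ≈ 24.2487

c = 24.25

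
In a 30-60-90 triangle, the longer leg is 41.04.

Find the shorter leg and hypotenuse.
In a 30-60-90 triangle the sides are in ratio 1 : √3 : 2, so short leg = long leg/√3 and hypotenuse = 2·(short leg).
Short leg = 41.04/√3 ≈ 41.04/1.73205 ≈ 23.6945
Hypotenuse = 2·23.6945 ≈ 47.3889

Short leg = 23.69, Hypotenuse = 47.39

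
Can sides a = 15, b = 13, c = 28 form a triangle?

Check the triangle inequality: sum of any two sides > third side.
a + b vs c: 15 + 13 = 28 ≤ 28  ✗
a + c vs b: 15 + 28 = 43 > 13  ✓
b + c vs a: 13 + 28 = 41 > 15  ✓

No: 15 + 13 = 28 is not > 28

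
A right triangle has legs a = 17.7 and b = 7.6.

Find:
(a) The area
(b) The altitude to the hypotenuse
(a) The legs are perpendicular, so Area = ½·a·b = ½·17.7·7.6 = ½·134.52 = 67.26
(b) Hypotenuse c = √(a² + b²) = √(313.29 + 57.76) = √371.05 ≈ 19.2627
    Area = ½·c·h_c  ⇒  h_c = 2·Area/c = 134.52/19.2627 ≈ 6.98346

Area = 67.26, h_c = 6.983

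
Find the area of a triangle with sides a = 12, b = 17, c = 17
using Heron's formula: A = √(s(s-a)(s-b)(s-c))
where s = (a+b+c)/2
s = (12 + 17 + 17)/2 = 46/2 = 23
s − a = 11, s − b = 6, s − c = 6
s(s−a)(s−b)(s−c) = 23·11·6·6 = 9108
Area = √9108 ≈ 95.4358

s = 23.0, Area = 95.44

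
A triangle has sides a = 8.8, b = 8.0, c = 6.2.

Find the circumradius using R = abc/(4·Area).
First find the area with Heron's formula.
s = (8.8 + 8.0 + 6.2)/2 = 11.5
Area = √(s(s−a)(s−b)(s−c)) = √(11.5·2.7·3.5·5.3) ≈ √575.977 ≈ 23.9995
abc = 8.8·8.0·6.2 = 436.48
R = abc/(4·Area) ≈ 436.48/(4·23.9995) = 436.48/95.9981 ≈ 4.54676

R = 4.547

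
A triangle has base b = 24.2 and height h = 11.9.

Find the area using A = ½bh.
A = ½·b·h = ½·24.2·11.9 = ½·287.98 = 143.99

Area = 143.99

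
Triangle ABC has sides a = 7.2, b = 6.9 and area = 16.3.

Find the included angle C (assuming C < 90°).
Area = ½·a·b·sin(C)  ⇒  sin(C) = 2·Area/(a·b) = 2·16.3/(7.2·6.9) = 32.6/49.68 ≈ 0.6562
C = arcsin(0.6562) ≈ 41.0107° (taking the acute solution since C < 90°)

C = 41.01°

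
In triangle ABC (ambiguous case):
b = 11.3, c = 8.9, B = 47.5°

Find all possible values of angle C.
b/sin(B) = c/sin(C)  ⇒  sin(C) = c·sin(B)/b = 8.9·sin(47.5°)/11.3
sin(47.5°) ≈ 0.737277
sin(C) ≈ 8.9·0.737277/11.3 ≈ 6.56177/11.3 ≈ 0.580687
Candidate 1: C₁ = arcsin(0.580687) ≈ 35.4989°  →  A = 180° − 47.5° − 35.4989° ≈ 97.0011° > 0, valid
Candidate 2: C₂ = 180° − C₁ ≈ 144.501°  →  A = 180° − 47.5° − 144.501° ≈ -12.0011° ≤ 0, not a valid triangle

C = 35.5° (one solution)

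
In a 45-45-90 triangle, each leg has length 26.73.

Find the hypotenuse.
In a 45-45-90 triangle the sides are in ratio 1 : 1 : √2, so hypotenuse = leg·√2.
Hypotenuse = 26.73·√2 ≈ 26.73·1.41421 ≈ 37.8019

Hypotenuse = 26.73√2 = 37.8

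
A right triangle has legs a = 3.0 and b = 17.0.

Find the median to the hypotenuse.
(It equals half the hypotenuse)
Hypotenuse c = √(a² + b²) = √(9 + 289) = √298 ≈ 17.2627
Median to hypotenuse = c/2 ≈ 17.2627/2 ≈ 8.63134

Median = 8.631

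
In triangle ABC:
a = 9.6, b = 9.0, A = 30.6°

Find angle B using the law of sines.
a/sin(A) = b/sin(B)  ⇒  sin(B) = b·sin(A)/a = 9.0·sin(30.6°)/9.6
sin(30.6°) ≈ 0.509041
sin(B) ≈ 9.0·0.509041/9.6 ≈ 4.58137/9.6 ≈ 0.477226
B = arcsin(0.477226) ≈ 28.5044°
(Since b ≤ a we need B ≤ A, so the obtuse alternative 180° − 28.5044° ≈ 151.496° is rejected.)

B = 28.5°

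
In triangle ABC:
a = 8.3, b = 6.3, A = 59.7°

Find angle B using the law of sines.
a/sin(A) = b/sin(B)  ⇒  sin(B) = b·sin(A)/a = 6.3·sin(59.7°)/8.3
sin(59.7°) ≈ 0.863396
sin(B) ≈ 6.3·0.863396/8.3 ≈ 5.43939/8.3 ≈ 0.655348
B = arcsin(0.655348) ≈ 40.9461°
(Since b ≤ a we need B ≤ A, so the obtuse alternative 180° − 40.9461° ≈ 139.054° is rejected.)

B = 40.95°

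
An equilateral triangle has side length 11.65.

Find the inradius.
r = Area/s with s the semi-perimeter.
Area = (√3/4)·11.65² = (√3/4)·135.7225 ≈ 0.433013·135.7225 ≈ 58.7696
s = 3·11.65/2 = 17.475
r ≈ 58.7696/17.475 ≈ 3.36307
(Equivalently r = side/(2√3) = 11.65/3.4641 ≈ 3.36307.)

r = 3.363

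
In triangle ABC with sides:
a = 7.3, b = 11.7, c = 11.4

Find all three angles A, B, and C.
Law of cosines for each angle (a² = 53.29, b² = 136.89, c² = 129.96):
cos(A) = (b² + c² − a²)/(2bc) = (136.89 + 129.96 − 53.29)/(2·11.7·11.4) = 213.56/266.76 ≈ 0.80057  ⇒  A ≈ 36.8155°
cos(B) = (a² + c² − b²)/(2ac) = (53.29 + 129.96 − 136.89)/(2·7.3·11.4) = 46.36/166.44 ≈ 0.278539  ⇒  B ≈ 73.827°
cos(C) = (a² + b² − c²)/(2ab) = (53.29 + 136.89 − 129.96)/(2·7.3·11.7) = 60.22/170.82 ≈ 0.352535  ⇒  C ≈ 69.3576°
Check: A + B + C ≈ 180°

A = 36.82°, B = 73.83°, C = 69.36°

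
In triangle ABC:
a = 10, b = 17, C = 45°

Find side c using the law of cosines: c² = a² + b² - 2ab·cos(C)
c² = 10² + 17² − 2·10·17·cos(45°)
cos(45°) ≈ 0.707107
c² ≈ 100 + 289 − 340·(0.707107) ≈ 389 − 240.416 ≈ 148.584
c ≈ √148.584 ≈ 12.1895

c = 12.19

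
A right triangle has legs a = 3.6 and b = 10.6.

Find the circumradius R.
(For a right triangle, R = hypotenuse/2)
Hypotenuse c = √(a² + b²) = √(12.96 + 112.36) = √125.32 ≈ 11.1946
R = c/2 ≈ 11.1946/2 ≈ 5.59732

R = 5.597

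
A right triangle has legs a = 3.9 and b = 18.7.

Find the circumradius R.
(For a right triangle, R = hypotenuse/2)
Hypotenuse c = √(a² + b²) = √(15.21 + 349.69) = √364.9 ≈ 19.1024
R = c/2 ≈ 19.1024/2 ≈ 9.55118

R = 9.551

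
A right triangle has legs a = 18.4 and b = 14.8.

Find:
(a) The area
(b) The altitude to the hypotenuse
(a) The legs are perpendicular, so Area = ½·a·b = ½·18.4·14.8 = ½·272.32 = 136.16
(b) Hypotenuse c = √(a² + b²) = √(338.56 + 219.04) = √557.6 ≈ 23.6136
    Area = ½·c·h_c  ⇒  h_c = 2·Area/c = 272.32/23.6136 ≈ 11.5324

Area = 136.16, h_c = 11.53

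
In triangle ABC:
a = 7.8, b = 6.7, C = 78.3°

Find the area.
Two sides and the included angle (SAS): A = ½·a·b·sin(C) = ½·7.8·6.7·sin(78.3°)
sin(78.3°) ≈ 0.979223
A ≈ ½·52.26·0.979223 = 26.13·0.979223 ≈ 25.5871

Area = 25.59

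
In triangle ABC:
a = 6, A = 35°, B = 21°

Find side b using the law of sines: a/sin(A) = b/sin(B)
a/sin(A) = b/sin(B)  ⇒  b = a·sin(B)/sin(A) = 6·sin(21°)/sin(35°)
sin(21°) ≈ 0.358368, sin(35°) ≈ 0.573576
b ≈ 6·0.358368/0.573576 ≈ 2.15021/0.573576 ≈ 3.74877

b = 3.749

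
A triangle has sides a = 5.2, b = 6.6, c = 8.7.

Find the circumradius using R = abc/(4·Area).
First find the area with Heron's formula.
s = (5.2 + 6.6 + 8.7)/2 = 10.25
Area = √(s(s−a)(s−b)(s−c)) = √(10.25·5.05·3.65·1.55) ≈ √292.846 ≈ 17.1128
abc = 5.2·6.6·8.7 = 298.584
R = abc/(4·Area) ≈ 298.584/(4·17.1128) = 298.584/68.451 ≈ 4.36201

R = 4.362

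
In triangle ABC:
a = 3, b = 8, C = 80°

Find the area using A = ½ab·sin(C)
A = ½·a·b·sin(C) = ½·3·8·sin(80°)
sin(80°) ≈ 0.984808
A ≈ ½·24·0.984808 = 12·0.984808 ≈ 11.8177

Area = 11.82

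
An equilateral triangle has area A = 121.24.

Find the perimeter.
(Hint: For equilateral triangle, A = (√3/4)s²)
A = (√3/4)s²  ⇒  s² = 4A/√3 = 4·121.24/√3 = 484.96/1.73205 ≈ 279.992
s ≈ √279.992 ≈ 16.733
Perimeter = 3s ≈ 3·16.733 ≈ 50.1989

Perimeter = 50.2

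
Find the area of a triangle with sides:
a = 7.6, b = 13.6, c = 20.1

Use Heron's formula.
s = (7.6 + 13.6 + 20.1)/2 = 41.3/2 = 20.65
s − a = 13.05, s − b = 7.05, s − c = 0.55
s(s−a)(s−b)(s−c) = 20.65·13.05·7.05·0.55 ≈ 1044.92
Area = √1044.92 ≈ 32.3252

Area = 32.33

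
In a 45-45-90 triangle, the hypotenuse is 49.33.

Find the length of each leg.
In a 45-45-90 triangle hypotenuse = leg·√2, so leg = hypotenuse/√2.
Leg = 49.33/√2 ≈ 49.33/1.41421 ≈ 34.8816

Each leg = 34.88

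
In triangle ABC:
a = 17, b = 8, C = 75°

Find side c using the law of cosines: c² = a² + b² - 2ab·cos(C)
c² = 17² + 8² − 2·17·8·cos(75°)
cos(75°) ≈ 0.258819
c² ≈ 289 + 64 − 272·(0.258819) ≈ 353 − 70.3988 ≈ 282.601
c ≈ √282.601 ≈ 16.8107

c = 16.81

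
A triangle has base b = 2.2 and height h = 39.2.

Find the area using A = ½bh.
A = ½·b·h = ½·2.2·39.2 = ½·86.24 = 43.12

Area = 43.12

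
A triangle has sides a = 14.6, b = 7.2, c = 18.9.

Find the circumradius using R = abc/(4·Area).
First find the area with Heron's formula.
s = (14.6 + 7.2 + 18.9)/2 = 20.35
Area = √(s(s−a)(s−b)(s−c)) = √(20.35·5.75·13.15·1.45) ≈ √2231.14 ≈ 47.2349
abc = 14.6·7.2·18.9 = 1986.768
R = abc/(4·Area) ≈ 1986.768/(4·47.2349) = 1986.768/188.94 ≈ 10.5154

R = 10.52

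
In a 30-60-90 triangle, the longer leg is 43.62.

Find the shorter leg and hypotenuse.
In a 30-60-90 triangle the sides are in ratio 1 : √3 : 2, so short leg = long leg/√3 and hypotenuse = 2·(short leg).
Short leg = 43.62/√3 ≈ 43.62/1.73205 ≈ 25.184
Hypotenuse = 2·25.184 ≈ 50.368

Short leg = 25.18, Hypotenuse = 50.37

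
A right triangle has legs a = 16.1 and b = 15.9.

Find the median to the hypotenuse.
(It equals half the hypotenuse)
Hypotenuse c = √(a² + b²) = √(259.21 + 252.81) = √512.02 ≈ 22.6279
Median to hypotenuse = c/2 ≈ 22.6279/2 ≈ 11.3139

Median = 11.31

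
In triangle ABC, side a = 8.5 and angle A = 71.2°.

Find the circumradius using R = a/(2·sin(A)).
R = a/(2·sin(A)) = 8.5/(2·sin(71.2°))
sin(71.2°) ≈ 0.946649
R ≈ 8.5/(2·0.946649) = 8.5/1.8933 ≈ 4.48952

R = 4.49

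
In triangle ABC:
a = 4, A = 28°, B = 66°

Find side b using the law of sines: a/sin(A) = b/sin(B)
a/sin(A) = b/sin(B)  ⇒  b = a·sin(B)/sin(A) = 4·sin(66°)/sin(28°)
sin(66°) ≈ 0.913545, sin(28°) ≈ 0.469472
b ≈ 4·0.913545/0.469472 ≈ 3.65418/0.469472 ≈ 7.78361

b = 7.784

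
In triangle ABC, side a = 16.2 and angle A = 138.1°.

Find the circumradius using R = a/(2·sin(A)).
R = a/(2·sin(A)) = 16.2/(2·sin(138.1°))
sin(138.1°) ≈ 0.667833
R ≈ 16.2/(2·0.667833) = 16.2/1.33567 ≈ 12.1288

R = 12.13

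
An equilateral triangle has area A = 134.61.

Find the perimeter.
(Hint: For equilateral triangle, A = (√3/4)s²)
A = (√3/4)s²  ⇒  s² = 4A/√3 = 4·134.61/√3 = 538.44/1.73205 ≈ 310.868
s ≈ √310.868 ≈ 17.6315
Perimeter = 3s ≈ 3·17.6315 ≈ 52.8944

Perimeter = 52.89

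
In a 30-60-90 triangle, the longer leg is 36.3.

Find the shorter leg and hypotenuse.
In a 30-60-90 triangle the sides are in ratio 1 : √3 : 2, so short leg = long leg/√3 and hypotenuse = 2·(short leg).
Short leg = 36.3/√3 ≈ 36.3/1.73205 ≈ 20.9578
Hypotenuse = 2·20.9578 ≈ 41.9156

Short leg = 20.96, Hypotenuse = 41.92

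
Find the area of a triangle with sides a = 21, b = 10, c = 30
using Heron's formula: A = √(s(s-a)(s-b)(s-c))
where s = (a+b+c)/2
s = (21 + 10 + 30)/2 = 61/2 = 30.5
s − a = 9.5, s − b = 20.5, s − c = 0.5
s(s−a)(s−b)(s−c) = 30.5·9.5·20.5·0.5 = 2969.9375
Area = √2969.9375 ≈ 54.4971

s = 30.5, Area = 54.5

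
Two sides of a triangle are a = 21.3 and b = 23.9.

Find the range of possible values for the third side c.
Triangle inequality: |a − b| < c < a + b
|a − b| = |21.3 − 23.9| = 2.6
a + b = 21.3 + 23.9 = 45.2

2.6 < c < 45.2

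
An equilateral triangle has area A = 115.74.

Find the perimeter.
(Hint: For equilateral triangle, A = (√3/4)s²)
A = (√3/4)s²  ⇒  s² = 4A/√3 = 4·115.74/√3 = 462.96/1.73205 ≈ 267.29
s ≈ √267.29 ≈ 16.349
Perimeter = 3s ≈ 3·16.349 ≈ 49.047

Perimeter = 49.05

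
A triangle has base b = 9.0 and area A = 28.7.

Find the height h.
A = ½·b·h  ⇒  h = 2A/b = 2·28.7/9.0 = 57.4/9.0 ≈ 6.37778

h = 6.378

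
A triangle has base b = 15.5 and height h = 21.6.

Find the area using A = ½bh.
A = ½·b·h = ½·15.5·21.6 = ½·334.8 = 167.4

Area = 167.4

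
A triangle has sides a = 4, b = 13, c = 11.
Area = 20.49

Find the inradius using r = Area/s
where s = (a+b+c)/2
s = (4 + 13 + 11)/2 = 28/2 = 14
r = Area/s = 20.49/14 ≈ 1.46357

r = 1.464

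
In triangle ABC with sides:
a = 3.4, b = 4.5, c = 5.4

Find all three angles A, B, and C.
Law of cosines for each angle (a² = 11.56, b² = 20.25, c² = 29.16):
cos(A) = (b² + c² − a²)/(2bc) = (20.25 + 29.16 − 11.56)/(2·4.5·5.4) = 37.85/48.6 ≈ 0.778807  ⇒  A ≈ 38.8486°
cos(B) = (a² + c² − b²)/(2ac) = (11.56 + 29.16 − 20.25)/(2·3.4·5.4) = 20.47/36.72 ≈ 0.557462  ⇒  B ≈ 56.1195°
cos(C) = (a² + b² − c²)/(2ab) = (11.56 + 20.25 − 29.16)/(2·3.4·4.5) = 2.65/30.6 ≈ 0.0866013  ⇒  C ≈ 85.0319°
Check: A + B + C ≈ 180°

A = 38.85°, B = 56.12°, C = 85.03°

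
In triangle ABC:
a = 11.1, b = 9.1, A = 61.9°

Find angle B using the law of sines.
a/sin(A) = b/sin(B)  ⇒  sin(B) = b·sin(A)/a = 9.1·sin(61.9°)/11.1
sin(61.9°) ≈ 0.882127
sin(B) ≈ 9.1·0.882127/11.1 ≈ 8.02735/11.1 ≈ 0.723185
B = arcsin(0.723185) ≈ 46.3181°
(Since b ≤ a we need B ≤ A, so the obtuse alternative 180° − 46.3181° ≈ 133.682° is rejected.)

B = 46.32°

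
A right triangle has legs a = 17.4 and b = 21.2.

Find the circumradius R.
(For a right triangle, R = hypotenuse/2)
Hypotenuse c = √(a² + b²) = √(302.76 + 449.44) = √752.2 ≈ 27.4263
R = c/2 ≈ 27.4263/2 ≈ 13.7131

R = 13.71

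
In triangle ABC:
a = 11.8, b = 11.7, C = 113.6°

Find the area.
Two sides and the included angle (SAS): A = ½·a·b·sin(C) = ½·11.8·11.7·sin(113.6°)
sin(113.6°) ≈ 0.916363
A ≈ ½·138.06·0.916363 = 69.03·0.916363 ≈ 63.2565

Area = 63.26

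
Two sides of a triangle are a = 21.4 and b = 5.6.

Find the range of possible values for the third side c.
Triangle inequality: |a − b| < c < a + b
|a − b| = |21.4 − 5.6| = 15.8
a + b = 21.4 + 5.6 = 27

15.8 < c < 27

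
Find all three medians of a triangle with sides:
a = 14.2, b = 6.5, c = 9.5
Median formula: m_a = ½√(2b² + 2c² − a²) (and cyclically). a² = 201.64, b² = 42.25, c² = 90.25.
m_a = ½√(2·42.25 + 2·90.25 − 201.64) = ½√63.36 ≈ ½·7.9599 ≈ 3.97995
m_b = ½√(2·201.64 + 2·90.25 − 42.25) = ½√541.53 ≈ ½·23.2708 ≈ 11.6354
m_c = ½√(2·201.64 + 2·42.25 − 90.25) = ½√397.53 ≈ ½·19.9382 ≈ 9.96908

m_a = 3.98, m_b = 11.64, m_c = 9.969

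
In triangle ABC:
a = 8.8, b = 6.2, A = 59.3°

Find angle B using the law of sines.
a/sin(A) = b/sin(B)  ⇒  sin(B) = b·sin(A)/a = 6.2·sin(59.3°)/8.8
sin(59.3°) ≈ 0.859852
sin(B) ≈ 6.2·0.859852/8.8 ≈ 5.33108/8.8 ≈ 0.605805
B = arcsin(0.605805) ≈ 37.2868°
(Since b ≤ a we need B ≤ A, so the obtuse alternative 180° − 37.2868° ≈ 142.713° is rejected.)

B = 37.29°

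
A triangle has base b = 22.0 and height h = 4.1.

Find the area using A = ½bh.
A = ½·b·h = ½·22.0·4.1 = ½·90.2 = 45.1

Area = 45.1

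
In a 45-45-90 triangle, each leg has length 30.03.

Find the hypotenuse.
In a 45-45-90 triangle the sides are in ratio 1 : 1 : √2, so hypotenuse = leg·√2.
Hypotenuse = 30.03·√2 ≈ 30.03·1.41421 ≈ 42.4688

Hypotenuse = 30.03√2 = 42.47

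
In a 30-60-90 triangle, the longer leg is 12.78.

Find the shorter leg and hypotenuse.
In a 30-60-90 triangle the sides are in ratio 1 : √3 : 2, so short leg = long leg/√3 and hypotenuse = 2·(short leg).
Short leg = 12.78/√3 ≈ 12.78/1.73205 ≈ 7.37854
Hypotenuse = 2·7.37854 ≈ 14.7571

Short leg = 7.379, Hypotenuse = 14.76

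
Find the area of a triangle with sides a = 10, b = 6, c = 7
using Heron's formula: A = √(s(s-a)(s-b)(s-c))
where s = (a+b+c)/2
s = (10 + 6 + 7)/2 = 23/2 = 11.5
s − a = 1.5, s − b = 5.5, s − c = 4.5
s(s−a)(s−b)(s−c) = 11.5·1.5·5.5·4.5 = 426.9375
Area = √426.9375 ≈ 20.6625

s = 11.5, Area = 20.66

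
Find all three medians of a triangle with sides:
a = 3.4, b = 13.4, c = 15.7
Median formula: m_a = ½√(2b² + 2c² − a²) (and cyclically). a² = 11.56, b² = 179.56, c² = 246.49.
m_a = ½√(2·179.56 + 2·246.49 − 11.56) = ½√840.54 ≈ ½·28.9921 ≈ 14.496
m_b = ½√(2·11.56 + 2·246.49 − 179.56) = ½√336.54 ≈ ½·18.345 ≈ 9.17251
m_c = ½√(2·11.56 + 2·179.56 − 246.49) = ½√135.75 ≈ ½·11.6512 ≈ 5.82559

m_a = 14.5, m_b = 9.173, m_c = 5.826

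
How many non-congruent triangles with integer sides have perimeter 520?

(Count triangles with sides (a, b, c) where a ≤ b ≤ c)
Let a ≤ b ≤ c with a + b + c = 520. The only binding inequality is a + b > c, i.e. 520 − c > c, so c < 520/2; and c ≥ 520/3 since c is the largest side.
So 174 ≤ c ≤ 259. For each c, b runs from ⌈(520 − c)/2⌉ up to c (then a = 520 − b − c satisfies 1 ≤ a ≤ b automatically), giving c − ⌈(520 − c)/2⌉ + 1 choices.
Summing over c: 2 + 3 + 5 + 6 + … + 128 + 129  (86 terms, c = 174, …, 259) = 5633
Check (closed form: nearest integer to p²/48 for even p, (p+3)²/48 for odd p): 520²/48 = 270400/48 ≈ 5633.33 → 5633

5633 triangles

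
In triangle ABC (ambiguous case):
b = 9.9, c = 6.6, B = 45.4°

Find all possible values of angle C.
b/sin(B) = c/sin(C)  ⇒  sin(C) = c·sin(B)/b = 6.6·sin(45.4°)/9.9
sin(45.4°) ≈ 0.712026
sin(C) ≈ 6.6·0.712026/9.9 ≈ 4.69937/9.9 ≈ 0.474684
Candidate 1: C₁ = arcsin(0.474684) ≈ 28.3388°  →  A = 180° − 45.4° − 28.3388° ≈ 106.261° > 0, valid
Candidate 2: C₂ = 180° − C₁ ≈ 151.661°  →  A = 180° − 45.4° − 151.661° ≈ -17.0612° ≤ 0, not a valid triangle

C = 28.34° (one solution)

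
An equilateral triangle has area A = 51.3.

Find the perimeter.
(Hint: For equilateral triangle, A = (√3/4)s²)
A = (√3/4)s²  ⇒  s² = 4A/√3 = 4·51.3/√3 = 205.2/1.73205 ≈ 118.472
s ≈ √118.472 ≈ 10.8845
Perimeter = 3s ≈ 3·10.8845 ≈ 32.6535

Perimeter = 32.65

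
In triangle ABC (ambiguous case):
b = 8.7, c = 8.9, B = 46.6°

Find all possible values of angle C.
b/sin(B) = c/sin(C)  ⇒  sin(C) = c·sin(B)/b = 8.9·sin(46.6°)/8.7
sin(46.6°) ≈ 0.726575
sin(C) ≈ 8.9·0.726575/8.7 ≈ 6.46651/8.7 ≈ 0.743278
Candidate 1: C₁ = arcsin(0.743278) ≈ 48.0114°  →  A = 180° − 46.6° − 48.0114° ≈ 85.3886° > 0, valid
Candidate 2: C₂ = 180° − C₁ ≈ 131.989°  →  A = 180° − 46.6° − 131.989° ≈ 1.41136° > 0, valid

C = 48.01° or C = 132° (two solutions)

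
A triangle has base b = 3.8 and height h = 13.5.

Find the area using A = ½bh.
A = ½·b·h = ½·3.8·13.5 = ½·51.3 = 25.65

Area = 25.65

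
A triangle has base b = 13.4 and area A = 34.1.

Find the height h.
A = ½·b·h  ⇒  h = 2A/b = 2·34.1/13.4 = 68.2/13.4 ≈ 5.08955

h = 5.09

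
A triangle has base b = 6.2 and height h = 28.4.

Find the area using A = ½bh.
A = ½·b·h = ½·6.2·28.4 = ½·176.08 = 88.04

Area = 88.04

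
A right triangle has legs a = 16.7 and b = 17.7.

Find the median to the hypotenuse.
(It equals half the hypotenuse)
Hypotenuse c = √(a² + b²) = √(278.89 + 313.29) = √592.18 ≈ 24.3347
Median to hypotenuse = c/2 ≈ 24.3347/2 ≈ 12.1674

Median = 12.17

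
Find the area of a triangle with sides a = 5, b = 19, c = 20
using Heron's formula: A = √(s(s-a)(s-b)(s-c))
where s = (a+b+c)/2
s = (5 + 19 + 20)/2 = 44/2 = 22
s − a = 17, s − b = 3, s − c = 2
s(s−a)(s−b)(s−c) = 22·17·3·2 = 2244
Area = √2244 ≈ 47.3709

s = 22.0, Area = 47.37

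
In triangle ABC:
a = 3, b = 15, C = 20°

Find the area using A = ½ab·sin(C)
A = ½·a·b·sin(C) = ½·3·15·sin(20°)
sin(20°) ≈ 0.34202
A ≈ ½·45·0.34202 = 22.5·0.34202 ≈ 7.69545

Area = 7.695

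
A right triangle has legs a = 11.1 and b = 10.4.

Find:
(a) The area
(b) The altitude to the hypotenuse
(a) The legs are perpendicular, so Area = ½·a·b = ½·11.1·10.4 = ½·115.44 = 57.72
(b) Hypotenuse c = √(a² + b²) = √(123.21 + 108.16) = √231.37 ≈ 15.2109
    Area = ½·c·h_c  ⇒  h_c = 2·Area/c = 115.44/15.2109 ≈ 7.58932

Area = 57.72, h_c = 7.589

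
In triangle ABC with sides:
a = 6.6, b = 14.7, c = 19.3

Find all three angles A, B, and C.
Law of cosines for each angle (a² = 43.56, b² = 216.09, c² = 372.49):
cos(A) = (b² + c² − a²)/(2bc) = (216.09 + 372.49 − 43.56)/(2·14.7·19.3) = 545.02/567.42 ≈ 0.960523  ⇒  A ≈ 16.1528°
cos(B) = (a² + c² − b²)/(2ac) = (43.56 + 372.49 − 216.09)/(2·6.6·19.3) = 199.96/254.76 ≈ 0.784896  ⇒  B ≈ 38.289°
cos(C) = (a² + b² − c²)/(2ab) = (43.56 + 216.09 − 372.49)/(2·6.6·14.7) = -112.84/194.04 ≈ -0.58153  ⇒  C ≈ 125.558°
Check: A + B + C ≈ 180°

A = 16.15°, B = 38.29°, C = 125.6°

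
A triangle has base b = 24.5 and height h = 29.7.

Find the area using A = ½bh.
A = ½·b·h = ½·24.5·29.7 = ½·727.65 = 363.825

Area = 363.825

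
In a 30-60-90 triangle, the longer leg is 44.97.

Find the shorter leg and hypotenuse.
In a 30-60-90 triangle the sides are in ratio 1 : √3 : 2, so short leg = long leg/√3 and hypotenuse = 2·(short leg).
Short leg = 44.97/√3 ≈ 44.97/1.73205 ≈ 25.9634
Hypotenuse = 2·25.9634 ≈ 51.9269

Short leg = 25.96, Hypotenuse = 51.93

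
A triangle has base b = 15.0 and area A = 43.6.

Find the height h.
A = ½·b·h  ⇒  h = 2A/b = 2·43.6/15.0 = 87.2/15.0 ≈ 5.81333

h = 5.813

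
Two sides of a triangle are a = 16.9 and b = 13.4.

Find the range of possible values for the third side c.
Triangle inequality: |a − b| < c < a + b
|a − b| = |16.9 − 13.4| = 3.5
a + b = 16.9 + 13.4 = 30.3

3.5 < c < 30.3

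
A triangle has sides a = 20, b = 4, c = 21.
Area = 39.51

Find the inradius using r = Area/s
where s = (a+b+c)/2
s = (20 + 4 + 21)/2 = 45/2 = 22.5
r = Area/s = 39.51/22.5 ≈ 1.756

r = 1.756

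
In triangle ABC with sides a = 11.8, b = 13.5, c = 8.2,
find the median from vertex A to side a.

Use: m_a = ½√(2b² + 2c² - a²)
m_a = ½√(2·13.5² + 2·8.2² − 11.8²) = ½√(2·182.25 + 2·67.24 − 139.24) = ½√(364.5 + 134.48 − 139.24) = ½√359.74
√359.74 ≈ 18.9668, so m_a ≈ 9.48341

m_a = 9.483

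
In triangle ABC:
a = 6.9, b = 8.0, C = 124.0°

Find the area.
Two sides and the included angle (SAS): A = ½·a·b·sin(C) = ½·6.9·8.0·sin(124.0°)
sin(124.0°) ≈ 0.829038
A ≈ ½·55.2·0.829038 = 27.6·0.829038 ≈ 22.8814

Area = 22.88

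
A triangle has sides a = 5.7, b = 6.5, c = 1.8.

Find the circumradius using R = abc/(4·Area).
First find the area with Heron's formula.
s = (5.7 + 6.5 + 1.8)/2 = 7
Area = √(s(s−a)(s−b)(s−c)) = √(7·1.3·0.5·5.2) ≈ √23.66 ≈ 4.86415
abc = 5.7·6.5·1.8 = 66.69
R = abc/(4·Area) ≈ 66.69/(4·4.86415) = 66.69/19.4566 ≈ 3.42763

R = 3.428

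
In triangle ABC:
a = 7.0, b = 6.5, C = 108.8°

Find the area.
Two sides and the included angle (SAS): A = ½·a·b·sin(C) = ½·7.0·6.5·sin(108.8°)
sin(108.8°) ≈ 0.946649
A ≈ ½·45.5·0.946649 = 22.75·0.946649 ≈ 21.5363

Area = 21.54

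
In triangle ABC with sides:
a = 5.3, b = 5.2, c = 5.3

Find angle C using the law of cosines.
c² = a² + b² − 2ab·cos(C)  ⇒  cos(C) = (a² + b² − c²)/(2ab)
cos(C) = (5.3² + 5.2² − 5.3²)/(2·5.3·5.2) = (28.09 + 27.04 − 28.09)/55.12 = 27.04/55.12 ≈ 0.490566
C = arccos(0.490566) ≈ 60.6222°

C = 60.62°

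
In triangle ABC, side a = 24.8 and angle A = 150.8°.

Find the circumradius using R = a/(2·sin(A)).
R = a/(2·sin(A)) = 24.8/(2·sin(150.8°))
sin(150.8°) ≈ 0.48786
R ≈ 24.8/(2·0.48786) = 24.8/0.975719 ≈ 25.4171

R = 25.42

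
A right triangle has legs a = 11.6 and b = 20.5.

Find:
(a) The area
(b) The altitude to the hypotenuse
(a) The legs are perpendicular, so Area = ½·a·b = ½·11.6·20.5 = ½·237.8 = 118.9
(b) Hypotenuse c = √(a² + b²) = √(134.56 + 420.25) = √554.81 ≈ 23.5544
    Area = ½·c·h_c  ⇒  h_c = 2·Area/c = 237.8/23.5544 ≈ 10.0958

Area = 118.9, h_c = 10.1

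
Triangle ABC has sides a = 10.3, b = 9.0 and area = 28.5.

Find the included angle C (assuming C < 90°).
Area = ½·a·b·sin(C)  ⇒  sin(C) = 2·Area/(a·b) = 2·28.5/(10.3·9.0) = 57/92.7 ≈ 0.614887
C = arcsin(0.614887) ≈ 37.9437° (taking the acute solution since C < 90°)

C = 37.94°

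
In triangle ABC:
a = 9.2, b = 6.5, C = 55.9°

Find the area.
Two sides and the included angle (SAS): A = ½·a·b·sin(C) = ½·9.2·6.5·sin(55.9°)
sin(55.9°) ≈ 0.82806
A ≈ ½·59.8·0.82806 = 29.9·0.82806 ≈ 24.759

Area = 24.76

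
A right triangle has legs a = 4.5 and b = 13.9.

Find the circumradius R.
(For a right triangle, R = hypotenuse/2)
Hypotenuse c = √(a² + b²) = √(20.25 + 193.21) = √213.46 ≈ 14.6103
R = c/2 ≈ 14.6103/2 ≈ 7.30514

R = 7.305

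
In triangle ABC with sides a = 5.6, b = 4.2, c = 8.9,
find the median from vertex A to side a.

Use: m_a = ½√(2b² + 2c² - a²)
m_a = ½√(2·4.2² + 2·8.9² − 5.6²) = ½√(2·17.64 + 2·79.21 − 31.36) = ½√(35.28 + 158.42 − 31.36) = ½√162.34
√162.34 ≈ 12.7413, so m_a ≈ 6.37064

m_a = 6.371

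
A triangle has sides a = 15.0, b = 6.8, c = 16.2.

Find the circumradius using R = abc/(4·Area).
First find the area with Heron's formula.
s = (15.0 + 6.8 + 16.2)/2 = 19
Area = √(s(s−a)(s−b)(s−c)) = √(19·4·12.2·2.8) ≈ √2596.16 ≈ 50.9525
abc = 15.0·6.8·16.2 = 1652.4
R = abc/(4·Area) ≈ 1652.4/(4·50.9525) = 1652.4/203.81 ≈ 8.10755

R = 8.108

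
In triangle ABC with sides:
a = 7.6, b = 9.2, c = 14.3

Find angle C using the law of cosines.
c² = a² + b² − 2ab·cos(C)  ⇒  cos(C) = (a² + b² − c²)/(2ab)
cos(C) = (7.6² + 9.2² − 14.3²)/(2·7.6·9.2) = (57.76 + 84.64 − 204.49)/139.84 = -62.09/139.84 ≈ -0.444007
C = arccos(-0.444007) ≈ 116.36°

C = 116.4°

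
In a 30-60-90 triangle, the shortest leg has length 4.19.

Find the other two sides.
In a 30-60-90 triangle the sides are in ratio 1 : √3 : 2 (short leg : long leg : hypotenuse).
Long leg = 4.19·√3 ≈ 4.19·1.73205 ≈ 7.25729
Hypotenuse = 2·4.19 = 8.38

Long leg = 4.19√3 = 7.257, Hypotenuse = 8.38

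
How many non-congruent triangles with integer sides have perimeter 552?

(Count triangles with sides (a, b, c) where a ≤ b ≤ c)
Let a ≤ b ≤ c with a + b + c = 552. The only binding inequality is a + b > c, i.e. 552 − c > c, so c < 552/2; and c ≥ 552/3 since c is the largest side.
So 184 ≤ c ≤ 275. For each c, b runs from ⌈(552 − c)/2⌉ up to c (then a = 552 − b − c satisfies 1 ≤ a ≤ b automatically), giving c − ⌈(552 − c)/2⌉ + 1 choices.
Summing over c: 1 + 2 + 4 + 5 + … + 136 + 137  (92 terms, c = 184, …, 275) = 6348
Check (closed form: nearest integer to p²/48 for even p, (p+3)²/48 for odd p): 552²/48 = 304704/48 ≈ 6348.00 → 6348

6348 triangles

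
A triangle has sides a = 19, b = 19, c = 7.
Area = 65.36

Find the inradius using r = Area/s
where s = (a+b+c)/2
s = (19 + 19 + 7)/2 = 45/2 = 22.5
r = Area/s = 65.36/22.5 ≈ 2.90489

r = 2.905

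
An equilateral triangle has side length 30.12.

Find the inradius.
r = Area/s with s the semi-perimeter.
Area = (√3/4)·30.12² = (√3/4)·907.2144 ≈ 0.433013·907.2144 ≈ 392.835
s = 3·30.12/2 = 45.18
r ≈ 392.835/45.18 ≈ 8.6949
(Equivalently r = side/(2√3) = 30.12/3.4641 ≈ 8.6949.)

r = 8.695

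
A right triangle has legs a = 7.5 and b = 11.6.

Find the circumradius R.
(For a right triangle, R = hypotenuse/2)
Hypotenuse c = √(a² + b²) = √(56.25 + 134.56) = √190.81 ≈ 13.8134
R = c/2 ≈ 13.8134/2 ≈ 6.9067

R = 6.907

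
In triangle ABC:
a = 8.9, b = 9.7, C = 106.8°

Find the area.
Two sides and the included angle (SAS): A = ½·a·b·sin(C) = ½·8.9·9.7·sin(106.8°)
sin(106.8°) ≈ 0.957319
A ≈ ½·86.33·0.957319 = 43.165·0.957319 ≈ 41.3227

Area = 41.32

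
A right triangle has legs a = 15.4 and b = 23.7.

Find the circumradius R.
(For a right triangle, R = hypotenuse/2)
Hypotenuse c = √(a² + b²) = √(237.16 + 561.69) = √798.85 ≈ 28.2639
R = c/2 ≈ 28.2639/2 ≈ 14.132

R = 14.13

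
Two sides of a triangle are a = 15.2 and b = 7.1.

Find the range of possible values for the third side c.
Triangle inequality: |a − b| < c < a + b
|a − b| = |15.2 − 7.1| = 8.1
a + b = 15.2 + 7.1 = 22.3

8.1 < c < 22.3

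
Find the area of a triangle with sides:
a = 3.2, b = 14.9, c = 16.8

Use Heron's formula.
s = (3.2 + 14.9 + 16.8)/2 = 34.9/2 = 17.45
s − a = 14.25, s − b = 2.55, s − c = 0.65
s(s−a)(s−b)(s−c) = 17.45·14.25·2.55·0.65 ≈ 412.158
Area = √412.158 ≈ 20.3017

Area = 20.3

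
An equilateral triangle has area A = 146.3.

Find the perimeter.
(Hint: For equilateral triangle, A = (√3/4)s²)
A = (√3/4)s²  ⇒  s² = 4A/√3 = 4·146.3/√3 = 585.2/1.73205 ≈ 337.865
s ≈ √337.865 ≈ 18.3811
Perimeter = 3s ≈ 3·18.3811 ≈ 55.1433

Perimeter = 55.14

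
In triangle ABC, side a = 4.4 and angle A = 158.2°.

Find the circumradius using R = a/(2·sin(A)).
R = a/(2·sin(A)) = 4.4/(2·sin(158.2°))
sin(158.2°) ≈ 0.371368
R ≈ 4.4/(2·0.371368) = 4.4/0.742736 ≈ 5.92405

R = 5.924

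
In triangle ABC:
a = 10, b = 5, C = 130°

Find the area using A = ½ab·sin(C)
A = ½·a·b·sin(C) = ½·10·5·sin(130°)
sin(130°) ≈ 0.766044
A ≈ ½·50·0.766044 = 25·0.766044 ≈ 19.1511

Area = 19.15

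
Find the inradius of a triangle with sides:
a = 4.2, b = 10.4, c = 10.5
r = Area/s where s is the semi-perimeter.
s = (4.2 + 10.4 + 10.5)/2 = 25.1/2 = 12.55
Area = √(s(s−a)(s−b)(s−c)) = √(12.55·8.35·2.15·2.05) ≈ √461.873 ≈ 21.4912
r ≈ 21.4912/12.55 ≈ 1.71245

r = 1.712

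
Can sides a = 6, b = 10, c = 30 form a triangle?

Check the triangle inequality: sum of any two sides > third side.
a + b vs c: 6 + 10 = 16 ≤ 30  ✗
a + c vs b: 6 + 30 = 36 > 10  ✓
b + c vs a: 10 + 30 = 40 > 6  ✓

No: 6 + 10 = 16 is not > 30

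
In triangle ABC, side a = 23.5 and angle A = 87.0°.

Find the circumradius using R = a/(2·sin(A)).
R = a/(2·sin(A)) = 23.5/(2·sin(87.0°))
sin(87.0°) ≈ 0.99863
R ≈ 23.5/(2·0.99863) = 23.5/1.99726 ≈ 11.7661

R = 11.77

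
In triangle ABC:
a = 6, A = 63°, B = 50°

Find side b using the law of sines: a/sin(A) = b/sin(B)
a/sin(A) = b/sin(B)  ⇒  b = a·sin(B)/sin(A) = 6·sin(50°)/sin(63°)
sin(50°) ≈ 0.766044, sin(63°) ≈ 0.891007
b ≈ 6·0.766044/0.891007 ≈ 4.59627/0.891007 ≈ 5.15851

b = 5.159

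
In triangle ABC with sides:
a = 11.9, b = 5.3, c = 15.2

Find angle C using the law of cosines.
c² = a² + b² − 2ab·cos(C)  ⇒  cos(C) = (a² + b² − c²)/(2ab)
cos(C) = (11.9² + 5.3² − 15.2²)/(2·11.9·5.3) = (141.61 + 28.09 − 231.04)/126.14 = -61.34/126.14 ≈ -0.486285
C = arccos(-0.486285) ≈ 119.097°

C = 119.1°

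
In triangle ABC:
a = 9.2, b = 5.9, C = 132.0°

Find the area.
Two sides and the included angle (SAS): A = ½·a·b·sin(C) = ½·9.2·5.9·sin(132.0°)
sin(132.0°) ≈ 0.743145
A ≈ ½·54.28·0.743145 = 27.14·0.743145 ≈ 20.169

Area = 20.17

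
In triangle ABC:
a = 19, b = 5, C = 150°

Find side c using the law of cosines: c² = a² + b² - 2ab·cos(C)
c² = 19² + 5² − 2·19·5·cos(150°)
cos(150°) ≈ -0.866025
c² ≈ 361 + 25 − 190·(-0.866025) ≈ 386 + 164.545 ≈ 550.545
c ≈ √550.545 ≈ 23.4637

c = 23.46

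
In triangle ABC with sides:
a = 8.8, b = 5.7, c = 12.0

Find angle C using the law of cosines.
c² = a² + b² − 2ab·cos(C)  ⇒  cos(C) = (a² + b² − c²)/(2ab)
cos(C) = (8.8² + 5.7² − 12.0²)/(2·8.8·5.7) = (77.44 + 32.49 − 144)/100.32 = -34.07/100.32 ≈ -0.339613
C = arccos(-0.339613) ≈ 109.853°

C = 109.9°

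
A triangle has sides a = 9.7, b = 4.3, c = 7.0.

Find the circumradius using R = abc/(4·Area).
First find the area with Heron's formula.
s = (9.7 + 4.3 + 7.0)/2 = 10.5
Area = √(s(s−a)(s−b)(s−c)) = √(10.5·0.8·6.2·3.5) ≈ √182.28 ≈ 13.5011
abc = 9.7·4.3·7.0 = 291.97
R = abc/(4·Area) ≈ 291.97/(4·13.5011) = 291.97/54.0044 ≈ 5.40641

R = 5.406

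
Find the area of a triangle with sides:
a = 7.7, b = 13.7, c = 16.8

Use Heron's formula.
s = (7.7 + 13.7 + 16.8)/2 = 38.2/2 = 19.1
s − a = 11.4, s − b = 5.4, s − c = 2.3
s(s−a)(s−b)(s−c) = 19.1·11.4·5.4·2.3 ≈ 2704.33
Area = √2704.33 ≈ 52.0032

Area = 52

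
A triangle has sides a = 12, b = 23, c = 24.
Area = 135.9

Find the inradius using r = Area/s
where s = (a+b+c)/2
s = (12 + 23 + 24)/2 = 59/2 = 29.5
r = Area/s = 135.9/29.5 ≈ 4.60678

r = 4.607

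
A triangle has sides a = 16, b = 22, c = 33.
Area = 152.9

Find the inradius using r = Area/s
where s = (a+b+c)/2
s = (16 + 22 + 33)/2 = 71/2 = 35.5
r = Area/s = 152.9/35.5 ≈ 4.30704

r = 4.307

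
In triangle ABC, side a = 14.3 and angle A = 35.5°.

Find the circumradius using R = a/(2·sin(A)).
R = a/(2·sin(A)) = 14.3/(2·sin(35.5°))
sin(35.5°) ≈ 0.580703
R ≈ 14.3/(2·0.580703) = 14.3/1.16141 ≈ 12.3127

R = 12.31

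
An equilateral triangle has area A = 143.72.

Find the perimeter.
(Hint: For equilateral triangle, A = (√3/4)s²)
A = (√3/4)s²  ⇒  s² = 4A/√3 = 4·143.72/√3 = 574.88/1.73205 ≈ 331.907
s ≈ √331.907 ≈ 18.2183
Perimeter = 3s ≈ 3·18.2183 ≈ 54.655

Perimeter = 54.65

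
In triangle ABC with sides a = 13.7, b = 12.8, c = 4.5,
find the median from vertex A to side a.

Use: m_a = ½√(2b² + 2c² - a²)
m_a = ½√(2·12.8² + 2·4.5² − 13.7²) = ½√(2·163.84 + 2·20.25 − 187.69) = ½√(327.68 + 40.5 − 187.69) = ½√180.49
√180.49 ≈ 13.4347, so m_a ≈ 6.71733

m_a = 6.717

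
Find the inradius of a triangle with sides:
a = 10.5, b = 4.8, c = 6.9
r = Area/s where s is the semi-perimeter.
s = (10.5 + 4.8 + 6.9)/2 = 22.2/2 = 11.1
Area = √(s(s−a)(s−b)(s−c)) = √(11.1·0.6·6.3·4.2) ≈ √176.224 ≈ 13.2749
r ≈ 13.2749/11.1 ≈ 1.19594

r = 1.196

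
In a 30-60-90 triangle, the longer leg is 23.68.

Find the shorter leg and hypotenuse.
In a 30-60-90 triangle the sides are in ratio 1 : √3 : 2, so short leg = long leg/√3 and hypotenuse = 2·(short leg).
Short leg = 23.68/√3 ≈ 23.68/1.73205 ≈ 13.6717
Hypotenuse = 2·13.6717 ≈ 27.3433

Short leg = 13.67, Hypotenuse = 27.34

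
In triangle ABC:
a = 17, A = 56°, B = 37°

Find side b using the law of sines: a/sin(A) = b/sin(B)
a/sin(A) = b/sin(B)  ⇒  b = a·sin(B)/sin(A) = 17·sin(37°)/sin(56°)
sin(37°) ≈ 0.601815, sin(56°) ≈ 0.829038
b ≈ 17·0.601815/0.829038 ≈ 10.2309/0.829038 ≈ 12.3406

b = 12.34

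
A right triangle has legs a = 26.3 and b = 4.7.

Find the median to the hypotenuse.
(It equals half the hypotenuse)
Hypotenuse c = √(a² + b²) = √(691.69 + 22.09) = √713.78 ≈ 26.7167
Median to hypotenuse = c/2 ≈ 26.7167/2 ≈ 13.3583

Median = 13.36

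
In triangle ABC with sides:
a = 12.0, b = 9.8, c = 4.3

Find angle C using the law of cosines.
c² = a² + b² − 2ab·cos(C)  ⇒  cos(C) = (a² + b² − c²)/(2ab)
cos(C) = (12.0² + 9.8² − 4.3²)/(2·12.0·9.8) = (144 + 96.04 − 18.49)/235.2 = 221.55/235.2 ≈ 0.941964
C = arccos(0.941964) ≈ 19.6159°

C = 19.62°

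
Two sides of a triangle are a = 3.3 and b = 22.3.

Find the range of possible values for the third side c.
Triangle inequality: |a − b| < c < a + b
|a − b| = |3.3 − 22.3| = 19
a + b = 3.3 + 22.3 = 25.6

19 < c < 25.6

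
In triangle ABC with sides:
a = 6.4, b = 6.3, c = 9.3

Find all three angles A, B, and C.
Law of cosines for each angle (a² = 40.96, b² = 39.69, c² = 86.49):
cos(A) = (b² + c² − a²)/(2bc) = (39.69 + 86.49 − 40.96)/(2·6.3·9.3) = 85.22/117.18 ≈ 0.727257  ⇒  A ≈ 43.3431°
cos(B) = (a² + c² − b²)/(2ac) = (40.96 + 86.49 − 39.69)/(2·6.4·9.3) = 87.76/119.04 ≈ 0.737231  ⇒  B ≈ 42.5039°
cos(C) = (a² + b² − c²)/(2ab) = (40.96 + 39.69 − 86.49)/(2·6.4·6.3) = -5.84/80.64 ≈ -0.0724206  ⇒  C ≈ 94.153°
Check: A + B + C ≈ 180°

A = 43.34°, B = 42.5°, C = 94.15°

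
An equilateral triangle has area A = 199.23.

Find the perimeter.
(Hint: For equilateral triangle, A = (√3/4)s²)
A = (√3/4)s²  ⇒  s² = 4A/√3 = 4·199.23/√3 = 796.92/1.73205 ≈ 460.102
s ≈ √460.102 ≈ 21.45
Perimeter = 3s ≈ 3·21.45 ≈ 64.35

Perimeter = 64.35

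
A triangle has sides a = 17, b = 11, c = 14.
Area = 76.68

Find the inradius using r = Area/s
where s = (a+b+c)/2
s = (17 + 11 + 14)/2 = 42/2 = 21
r = Area/s = 76.68/21 ≈ 3.65143

r = 3.651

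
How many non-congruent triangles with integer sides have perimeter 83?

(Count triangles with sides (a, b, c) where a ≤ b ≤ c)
Let a ≤ b ≤ c with a + b + c = 83. The only binding inequality is a + b > c, i.e. 83 − c > c, so c < 83/2; and c ≥ 83/3 since c is the largest side.
So 28 ≤ c ≤ 41. For each c, b runs from ⌈(83 − c)/2⌉ up to c (then a = 83 − b − c satisfies 1 ≤ a ≤ b automatically), giving c − ⌈(83 − c)/2⌉ + 1 choices.
Summing over c: 1 + 3 + 4 + 6 + … + 19 + 21  (14 terms, c = 28, …, 41) = 154
Check (closed form: nearest integer to p²/48 for even p, (p+3)²/48 for odd p): (83+3)²/48 = 86²/48 = 7396/48 ≈ 154.08 → 154

154 triangles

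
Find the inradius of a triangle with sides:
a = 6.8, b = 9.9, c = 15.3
r = Area/s where s is the semi-perimeter.
s = (6.8 + 9.9 + 15.3)/2 = 32/2 = 16
Area = √(s(s−a)(s−b)(s−c)) = √(16·9.2·6.1·0.7) ≈ √628.544 ≈ 25.0708
r ≈ 25.0708/16 ≈ 1.56692

r = 1.567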